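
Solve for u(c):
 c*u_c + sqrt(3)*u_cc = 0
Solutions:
 u(c) = C1 + C2*erf(sqrt(2)*3^(3/4)*c/6)


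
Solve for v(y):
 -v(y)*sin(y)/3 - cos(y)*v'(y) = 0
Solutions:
 v(y) = C1*cos(y)^(1/3)


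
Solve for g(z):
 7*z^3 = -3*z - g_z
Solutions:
 g(z) = C1 - 7*z^4/4 - 3*z^2/2


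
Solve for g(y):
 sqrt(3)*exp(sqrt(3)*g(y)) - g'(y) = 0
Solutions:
 g(y) = sqrt(3)*(2*log(-1/(C1 + sqrt(3)*y)) - log(3))/6


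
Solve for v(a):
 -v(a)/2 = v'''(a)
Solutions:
 v(a) = C3*exp(-2^(2/3)*a/2) + (C1*sin(2^(2/3)*sqrt(3)*a/4) + C2*cos(2^(2/3)*sqrt(3)*a/4))*exp(2^(2/3)*a/4)


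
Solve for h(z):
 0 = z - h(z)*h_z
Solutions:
 h(z) = -sqrt(C1 + z^2)
 h(z) = sqrt(C1 + z^2)


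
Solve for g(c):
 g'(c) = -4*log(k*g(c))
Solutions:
 li(k*g(c))/k = C1 - 4*c


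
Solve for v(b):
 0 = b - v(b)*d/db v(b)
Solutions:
 v(b) = -sqrt(C1 + b^2)
 v(b) = sqrt(C1 + b^2)


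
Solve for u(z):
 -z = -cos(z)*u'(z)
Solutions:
 u(z) = C1 + Integral(z/cos(z), z)


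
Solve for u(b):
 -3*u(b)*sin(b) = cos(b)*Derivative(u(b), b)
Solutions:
 u(b) = C1*cos(b)^3


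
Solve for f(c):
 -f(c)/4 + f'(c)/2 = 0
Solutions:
 f(c) = C1*exp(c/2)


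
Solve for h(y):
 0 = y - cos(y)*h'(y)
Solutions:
 h(y) = C1 + Integral(y/cos(y), y)


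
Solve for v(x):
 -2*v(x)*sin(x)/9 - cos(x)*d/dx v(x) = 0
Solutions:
 v(x) = C1*cos(x)^(2/9)


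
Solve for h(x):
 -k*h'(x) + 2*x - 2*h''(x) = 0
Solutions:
 h(x) = C1 + C2*exp(-k*x/2) + x^2/k - 4*x/k^2


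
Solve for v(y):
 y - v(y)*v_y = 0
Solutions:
 v(y) = -sqrt(C1 + y^2)
 v(y) = sqrt(C1 + y^2)


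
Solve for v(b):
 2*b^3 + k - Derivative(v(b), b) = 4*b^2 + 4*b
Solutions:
 v(b) = C1 + b^4/2 - 4*b^3/3 - 2*b^2 + b*k


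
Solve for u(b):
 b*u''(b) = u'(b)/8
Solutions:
 u(b) = C1 + C2*b^(9/8)


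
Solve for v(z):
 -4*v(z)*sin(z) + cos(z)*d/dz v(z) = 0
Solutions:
 v(z) = C1/cos(z)^4


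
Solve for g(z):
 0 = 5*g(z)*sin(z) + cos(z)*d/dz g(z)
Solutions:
 g(z) = C1*cos(z)^5


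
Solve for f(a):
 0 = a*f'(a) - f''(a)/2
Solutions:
 f(a) = C1 + C2*erfi(a)


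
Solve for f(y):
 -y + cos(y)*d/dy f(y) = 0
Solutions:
 f(y) = C1 + Integral(y/cos(y), y)


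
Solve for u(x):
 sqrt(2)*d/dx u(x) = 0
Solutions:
 u(x) = C1


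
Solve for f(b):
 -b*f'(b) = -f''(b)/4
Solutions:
 f(b) = C1 + C2*erfi(sqrt(2)*b)


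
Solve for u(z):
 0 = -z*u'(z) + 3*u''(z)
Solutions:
 u(z) = C1 + C2*erfi(sqrt(6)*z/6)


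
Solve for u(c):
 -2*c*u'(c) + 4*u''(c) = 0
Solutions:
 u(c) = C1 + C2*erfi(c/2)


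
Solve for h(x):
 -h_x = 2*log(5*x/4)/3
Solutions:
 h(x) = C1 - 2*x*log(x)/3 - 2*x*log(5)/3 + 2*x/3 + 4*x*log(2)/3


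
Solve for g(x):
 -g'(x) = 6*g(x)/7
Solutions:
 g(x) = C1*exp(-6*x/7)


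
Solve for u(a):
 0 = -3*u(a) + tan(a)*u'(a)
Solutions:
 u(a) = C1*sin(a)^3


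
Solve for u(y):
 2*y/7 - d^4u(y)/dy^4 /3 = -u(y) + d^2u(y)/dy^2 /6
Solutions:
 u(y) = C1*exp(-sqrt(6)*y/2) + C2*exp(sqrt(6)*y/2) + C3*sin(sqrt(2)*y) + C4*cos(sqrt(2)*y) - 2*y/7


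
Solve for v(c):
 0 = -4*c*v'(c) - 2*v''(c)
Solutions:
 v(c) = C1 + C2*erf(c)


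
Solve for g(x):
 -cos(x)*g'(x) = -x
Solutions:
 g(x) = C1 + Integral(x/cos(x), x)


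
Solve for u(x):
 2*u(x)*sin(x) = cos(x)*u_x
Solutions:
 u(x) = C1/cos(x)^2


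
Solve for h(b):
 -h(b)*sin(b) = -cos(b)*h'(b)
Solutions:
 h(b) = C1/cos(b)


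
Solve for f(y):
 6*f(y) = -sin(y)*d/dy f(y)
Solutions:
 f(y) = C1*(cos(y)^3 + 3*cos(y)^2 + 3*cos(y) + 1)/(cos(y)^3 - 3*cos(y)^2 + 3*cos(y) - 1)


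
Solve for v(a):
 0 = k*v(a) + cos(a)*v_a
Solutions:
 v(a) = C1*exp(k*(log(sin(a) - 1) - log(sin(a) + 1))/2)


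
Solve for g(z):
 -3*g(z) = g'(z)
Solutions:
 g(z) = C1*exp(-3*z)


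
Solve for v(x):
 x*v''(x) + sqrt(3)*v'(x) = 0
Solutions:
 v(x) = C1 + C2*x^(1 - sqrt(3))


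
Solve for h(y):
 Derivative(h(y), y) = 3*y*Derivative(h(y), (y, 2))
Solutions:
 h(y) = C1 + C2*y^(4/3)


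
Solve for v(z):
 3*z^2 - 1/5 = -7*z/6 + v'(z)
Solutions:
 v(z) = C1 + z^3 + 7*z^2/12 - z/5


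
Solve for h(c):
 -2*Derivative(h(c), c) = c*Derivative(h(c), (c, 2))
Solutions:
 h(c) = C1 + C2/c


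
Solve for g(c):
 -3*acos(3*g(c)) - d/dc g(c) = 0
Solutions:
 Integral(1/acos(3*_y), (_y, g(c))) = C1 - 3*c


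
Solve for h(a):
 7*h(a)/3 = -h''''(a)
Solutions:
 h(a) = (C1*sin(sqrt(2)*3^(3/4)*7^(1/4)*a/6) + C2*cos(sqrt(2)*3^(3/4)*7^(1/4)*a/6))*exp(-sqrt(2)*3^(3/4)*7^(1/4)*a/6) + (C3*sin(sqrt(2)*3^(3/4)*7^(1/4)*a/6) + C4*cos(sqrt(2)*3^(3/4)*7^(1/4)*a/6))*exp(sqrt(2)*3^(3/4)*7^(1/4)*a/6)


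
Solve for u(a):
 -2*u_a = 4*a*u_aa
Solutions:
 u(a) = C1 + C2*sqrt(a)


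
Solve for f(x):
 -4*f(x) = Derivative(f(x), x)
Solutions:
 f(x) = C1*exp(-4*x)


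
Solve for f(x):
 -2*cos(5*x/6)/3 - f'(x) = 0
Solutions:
 f(x) = C1 - 4*sin(5*x/6)/5


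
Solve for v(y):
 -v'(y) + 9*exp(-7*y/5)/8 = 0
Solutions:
 v(y) = C1 - 45*exp(-7*y/5)/56


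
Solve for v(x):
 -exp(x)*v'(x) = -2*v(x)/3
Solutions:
 v(x) = C1*exp(-2*exp(-x)/3)


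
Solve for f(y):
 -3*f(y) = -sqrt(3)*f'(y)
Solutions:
 f(y) = C1*exp(sqrt(3)*y)


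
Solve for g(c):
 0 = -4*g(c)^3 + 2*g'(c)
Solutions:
 g(c) = -sqrt(2)*sqrt(-1/(C1 + 2*c))/2
 g(c) = sqrt(2)*sqrt(-1/(C1 + 2*c))/2


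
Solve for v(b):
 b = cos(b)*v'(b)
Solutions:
 v(b) = C1 + Integral(b/cos(b), b)


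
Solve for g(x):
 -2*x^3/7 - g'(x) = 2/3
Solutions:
 g(x) = C1 - x^4/14 - 2*x/3


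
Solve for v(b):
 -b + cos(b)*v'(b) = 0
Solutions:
 v(b) = C1 + Integral(b/cos(b), b)


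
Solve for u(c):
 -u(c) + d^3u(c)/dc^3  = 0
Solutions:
 u(c) = C3*exp(c) + (C1*sin(sqrt(3)*c/2) + C2*cos(sqrt(3)*c/2))*exp(-c/2)


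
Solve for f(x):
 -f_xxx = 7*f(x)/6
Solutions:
 f(x) = C3*exp(-6^(2/3)*7^(1/3)*x/6) + (C1*sin(2^(2/3)*3^(1/6)*7^(1/3)*x/4) + C2*cos(2^(2/3)*3^(1/6)*7^(1/3)*x/4))*exp(6^(2/3)*7^(1/3)*x/12)


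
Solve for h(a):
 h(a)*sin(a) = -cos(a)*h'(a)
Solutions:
 h(a) = C1*cos(a)


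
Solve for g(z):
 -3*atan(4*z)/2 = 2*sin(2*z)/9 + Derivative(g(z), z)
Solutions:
 g(z) = C1 - 3*z*atan(4*z)/2 + 3*log(16*z^2 + 1)/16 + cos(2*z)/9


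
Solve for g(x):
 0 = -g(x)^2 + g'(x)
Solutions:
 g(x) = -1/(C1 + x)


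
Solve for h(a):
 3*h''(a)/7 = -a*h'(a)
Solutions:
 h(a) = C1 + C2*erf(sqrt(42)*a/6)


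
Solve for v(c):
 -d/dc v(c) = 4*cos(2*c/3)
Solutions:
 v(c) = C1 - 6*sin(2*c/3)


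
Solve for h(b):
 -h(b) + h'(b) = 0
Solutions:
 h(b) = C1*exp(b)


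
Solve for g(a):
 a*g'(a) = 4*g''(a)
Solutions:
 g(a) = C1 + C2*erfi(sqrt(2)*a/4)


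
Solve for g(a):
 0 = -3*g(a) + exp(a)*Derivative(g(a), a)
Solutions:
 g(a) = C1*exp(-3*exp(-a))


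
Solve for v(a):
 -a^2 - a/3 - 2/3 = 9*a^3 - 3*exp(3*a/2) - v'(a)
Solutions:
 v(a) = C1 + 9*a^4/4 + a^3/3 + a^2/6 + 2*a/3 - 2*exp(3*a/2)


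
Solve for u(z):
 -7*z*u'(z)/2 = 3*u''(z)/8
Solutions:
 u(z) = C1 + C2*erf(sqrt(42)*z/3)


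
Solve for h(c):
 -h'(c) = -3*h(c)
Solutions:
 h(c) = C1*exp(3*c)


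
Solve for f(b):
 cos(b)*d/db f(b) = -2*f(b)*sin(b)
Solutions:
 f(b) = C1*cos(b)^2


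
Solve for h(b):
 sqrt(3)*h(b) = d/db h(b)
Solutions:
 h(b) = C1*exp(sqrt(3)*b)


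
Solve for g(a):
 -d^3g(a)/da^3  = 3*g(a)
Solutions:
 g(a) = C3*exp(-3^(1/3)*a) + (C1*sin(3^(5/6)*a/2) + C2*cos(3^(5/6)*a/2))*exp(3^(1/3)*a/2)


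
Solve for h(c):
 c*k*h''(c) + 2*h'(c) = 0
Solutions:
 h(c) = C1 + c^(((re(k) - 2)*re(k) + im(k)^2)/(re(k)^2 + im(k)^2))*(C2*sin(2*log(c)*Abs(im(k))/(re(k)^2 + im(k)^2)) + C3*cos(2*log(c)*im(k)/(re(k)^2 + im(k)^2)))


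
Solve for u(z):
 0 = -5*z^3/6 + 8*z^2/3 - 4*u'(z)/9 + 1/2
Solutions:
 u(z) = C1 - 15*z^4/32 + 2*z^3 + 9*z/8


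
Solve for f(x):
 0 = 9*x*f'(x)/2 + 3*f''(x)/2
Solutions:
 f(x) = C1 + C2*erf(sqrt(6)*x/2)


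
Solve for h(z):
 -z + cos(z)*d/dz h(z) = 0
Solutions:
 h(z) = C1 + Integral(z/cos(z), z)


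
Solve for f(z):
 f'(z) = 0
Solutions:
 f(z) = C1


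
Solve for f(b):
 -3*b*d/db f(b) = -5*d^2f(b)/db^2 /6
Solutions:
 f(b) = C1 + C2*erfi(3*sqrt(5)*b/5)


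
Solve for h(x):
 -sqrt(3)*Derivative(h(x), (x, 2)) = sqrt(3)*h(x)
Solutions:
 h(x) = C1*sin(x) + C2*cos(x)


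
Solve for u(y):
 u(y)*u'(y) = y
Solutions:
 u(y) = -sqrt(C1 + y^2)
 u(y) = sqrt(C1 + y^2)


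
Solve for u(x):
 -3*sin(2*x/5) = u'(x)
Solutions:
 u(x) = C1 + 15*cos(2*x/5)/2


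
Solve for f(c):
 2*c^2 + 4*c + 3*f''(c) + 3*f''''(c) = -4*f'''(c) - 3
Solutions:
 f(c) = C1 + C2*c - c^4/18 + 2*c^3/27 - 7*c^2/54 + (C3*sin(sqrt(5)*c/3) + C4*cos(sqrt(5)*c/3))*exp(-2*c/3)


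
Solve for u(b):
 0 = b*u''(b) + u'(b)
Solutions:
 u(b) = C1 + C2*log(b)


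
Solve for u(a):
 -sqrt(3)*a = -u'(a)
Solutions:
 u(a) = C1 + sqrt(3)*a^2/2


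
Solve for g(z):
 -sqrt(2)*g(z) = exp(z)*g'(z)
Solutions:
 g(z) = C1*exp(sqrt(2)*exp(-z))


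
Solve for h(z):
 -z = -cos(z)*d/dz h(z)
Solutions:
 h(z) = C1 + Integral(z/cos(z), z)


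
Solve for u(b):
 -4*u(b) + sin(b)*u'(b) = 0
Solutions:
 u(b) = C1*(cos(b)^2 - 2*cos(b) + 1)/(cos(b)^2 + 2*cos(b) + 1)


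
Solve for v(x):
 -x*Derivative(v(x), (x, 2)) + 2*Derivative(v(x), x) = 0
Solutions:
 v(x) = C1 + C2*x^3


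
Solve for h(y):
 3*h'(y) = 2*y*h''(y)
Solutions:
 h(y) = C1 + C2*y^(5/2)


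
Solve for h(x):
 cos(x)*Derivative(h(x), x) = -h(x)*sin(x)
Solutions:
 h(x) = C1*cos(x)


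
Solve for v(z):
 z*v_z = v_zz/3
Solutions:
 v(z) = C1 + C2*erfi(sqrt(6)*z/2)


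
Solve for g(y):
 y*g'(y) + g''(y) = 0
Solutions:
 g(y) = C1 + C2*erf(sqrt(2)*y/2)


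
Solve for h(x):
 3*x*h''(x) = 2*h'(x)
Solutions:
 h(x) = C1 + C2*x^(5/3)


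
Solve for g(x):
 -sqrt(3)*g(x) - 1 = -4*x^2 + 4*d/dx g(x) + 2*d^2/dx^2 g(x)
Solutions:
 g(x) = C1*exp(x*(-1 + sqrt(2)*sqrt(2 - sqrt(3))/2)) + C2*exp(-x*(sqrt(2)*sqrt(2 - sqrt(3))/2 + 1)) + 4*sqrt(3)*x^2/3 - 32*x/3 - 16/3 + 125*sqrt(3)/9


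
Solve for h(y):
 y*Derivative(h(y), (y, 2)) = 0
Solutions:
 h(y) = C1 + C2*y


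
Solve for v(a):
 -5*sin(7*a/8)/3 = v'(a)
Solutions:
 v(a) = C1 + 40*cos(7*a/8)/21


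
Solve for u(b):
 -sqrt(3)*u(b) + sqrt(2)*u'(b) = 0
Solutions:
 u(b) = C1*exp(sqrt(6)*b/2)


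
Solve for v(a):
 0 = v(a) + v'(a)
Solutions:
 v(a) = C1*exp(-a)


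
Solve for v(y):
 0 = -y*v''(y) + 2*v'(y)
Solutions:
 v(y) = C1 + C2*y^3


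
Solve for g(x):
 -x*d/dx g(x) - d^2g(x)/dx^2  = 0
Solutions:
 g(x) = C1 + C2*erf(sqrt(2)*x/2)


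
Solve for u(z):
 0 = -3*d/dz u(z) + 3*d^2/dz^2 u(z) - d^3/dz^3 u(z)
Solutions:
 u(z) = C1 + (C2*sin(sqrt(3)*z/2) + C3*cos(sqrt(3)*z/2))*exp(3*z/2)


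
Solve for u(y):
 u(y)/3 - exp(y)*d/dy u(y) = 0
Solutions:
 u(y) = C1*exp(-exp(-y)/3)


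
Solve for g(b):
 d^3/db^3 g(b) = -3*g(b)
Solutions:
 g(b) = C3*exp(-3^(1/3)*b) + (C1*sin(3^(5/6)*b/2) + C2*cos(3^(5/6)*b/2))*exp(3^(1/3)*b/2)


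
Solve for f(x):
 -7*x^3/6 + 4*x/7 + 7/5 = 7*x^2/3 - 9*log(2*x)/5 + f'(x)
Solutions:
 f(x) = C1 - 7*x^4/24 - 7*x^3/9 + 2*x^2/7 + 9*x*log(x)/5 - 2*x/5 + 9*x*log(2)/5


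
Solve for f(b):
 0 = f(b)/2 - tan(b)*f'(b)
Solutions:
 f(b) = C1*sqrt(sin(b))


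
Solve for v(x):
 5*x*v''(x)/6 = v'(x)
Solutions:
 v(x) = C1 + C2*x^(11/5)


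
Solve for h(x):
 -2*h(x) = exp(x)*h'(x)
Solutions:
 h(x) = C1*exp(2*exp(-x))


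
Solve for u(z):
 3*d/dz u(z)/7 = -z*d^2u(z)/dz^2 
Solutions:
 u(z) = C1 + C2*z^(4/7)


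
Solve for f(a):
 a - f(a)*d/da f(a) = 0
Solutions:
 f(a) = -sqrt(C1 + a^2)
 f(a) = sqrt(C1 + a^2)


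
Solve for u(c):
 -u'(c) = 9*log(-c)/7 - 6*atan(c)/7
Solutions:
 u(c) = C1 - 9*c*log(-c)/7 + 6*c*atan(c)/7 + 9*c/7 - 3*log(c^2 + 1)/7


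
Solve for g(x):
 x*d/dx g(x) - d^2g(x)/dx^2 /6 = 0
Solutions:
 g(x) = C1 + C2*erfi(sqrt(3)*x)


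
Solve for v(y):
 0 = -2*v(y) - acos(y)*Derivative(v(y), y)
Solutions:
 v(y) = C1*exp(-2*Integral(1/acos(y), y))


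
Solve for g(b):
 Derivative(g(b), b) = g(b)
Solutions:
 g(b) = C1*exp(b)


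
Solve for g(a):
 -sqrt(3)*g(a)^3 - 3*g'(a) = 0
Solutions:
 g(a) = -sqrt(6)*sqrt(-1/(C1 - sqrt(3)*a))/2
 g(a) = sqrt(6)*sqrt(-1/(C1 - sqrt(3)*a))/2


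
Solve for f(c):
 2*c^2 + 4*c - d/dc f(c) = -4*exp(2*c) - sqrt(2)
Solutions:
 f(c) = C1 + 2*c^3/3 + 2*c^2 + sqrt(2)*c + 2*exp(2*c)


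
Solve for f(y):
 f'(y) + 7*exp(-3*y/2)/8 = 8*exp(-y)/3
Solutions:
 f(y) = C1 - 8*exp(-y)/3 + 7*exp(-3*y/2)/12


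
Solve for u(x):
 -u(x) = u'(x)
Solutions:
 u(x) = C1*exp(-x)


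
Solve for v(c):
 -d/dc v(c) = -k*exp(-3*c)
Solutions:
 v(c) = C1 - k*exp(-3*c)/3


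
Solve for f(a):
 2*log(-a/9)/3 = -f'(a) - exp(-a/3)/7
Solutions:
 f(a) = C1 - 2*a*log(-a)/3 + 2*a*(1 + 2*log(3))/3 + 3*exp(-a/3)/7


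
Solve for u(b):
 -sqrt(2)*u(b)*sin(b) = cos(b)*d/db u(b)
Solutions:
 u(b) = C1*cos(b)^(sqrt(2))


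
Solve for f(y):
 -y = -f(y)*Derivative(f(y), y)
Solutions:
 f(y) = -sqrt(C1 + y^2)
 f(y) = sqrt(C1 + y^2)


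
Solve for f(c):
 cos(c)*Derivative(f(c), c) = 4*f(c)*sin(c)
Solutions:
 f(c) = C1/cos(c)^4


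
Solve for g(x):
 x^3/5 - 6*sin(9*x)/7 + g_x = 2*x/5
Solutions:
 g(x) = C1 - x^4/20 + x^2/5 - 2*cos(9*x)/21


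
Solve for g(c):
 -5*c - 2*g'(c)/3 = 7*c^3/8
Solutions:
 g(c) = C1 - 21*c^4/64 - 15*c^2/4


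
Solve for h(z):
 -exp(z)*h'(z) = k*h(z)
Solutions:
 h(z) = C1*exp(k*exp(-z))


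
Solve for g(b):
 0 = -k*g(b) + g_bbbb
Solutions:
 g(b) = C1*exp(-b*k^(1/4)) + C2*exp(b*k^(1/4)) + C3*exp(-I*b*k^(1/4)) + C4*exp(I*b*k^(1/4))


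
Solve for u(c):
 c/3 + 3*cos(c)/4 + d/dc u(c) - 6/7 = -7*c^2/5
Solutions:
 u(c) = C1 - 7*c^3/15 - c^2/6 + 6*c/7 - 3*sin(c)/4


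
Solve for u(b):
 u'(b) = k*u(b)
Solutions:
 u(b) = C1*exp(b*k)


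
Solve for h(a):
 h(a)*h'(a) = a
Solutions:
 h(a) = -sqrt(C1 + a^2)
 h(a) = sqrt(C1 + a^2)


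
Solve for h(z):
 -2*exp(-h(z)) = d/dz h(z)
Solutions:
 h(z) = log(C1 - 2*z)


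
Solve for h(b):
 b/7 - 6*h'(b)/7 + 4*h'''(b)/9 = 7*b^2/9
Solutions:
 h(b) = C1 + C2*exp(-3*sqrt(42)*b/14) + C3*exp(3*sqrt(42)*b/14) - 49*b^3/162 + b^2/12 - 686*b/729


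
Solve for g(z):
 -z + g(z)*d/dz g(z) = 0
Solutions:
 g(z) = -sqrt(C1 + z^2)
 g(z) = sqrt(C1 + z^2)


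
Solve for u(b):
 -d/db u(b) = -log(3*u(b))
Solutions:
 -Integral(1/(log(_y) + log(3)), (_y, u(b))) = C1 - b


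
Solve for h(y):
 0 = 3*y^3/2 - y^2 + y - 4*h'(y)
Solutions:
 h(y) = C1 + 3*y^4/32 - y^3/12 + y^2/8


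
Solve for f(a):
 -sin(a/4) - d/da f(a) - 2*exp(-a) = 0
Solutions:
 f(a) = C1 + 4*cos(a/4) + 2*exp(-a)


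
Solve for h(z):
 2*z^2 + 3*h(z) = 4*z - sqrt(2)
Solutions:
 h(z) = -2*z^2/3 + 4*z/3 - sqrt(2)/3


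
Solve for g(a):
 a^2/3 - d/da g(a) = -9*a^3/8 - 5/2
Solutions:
 g(a) = C1 + 9*a^4/32 + a^3/9 + 5*a/2


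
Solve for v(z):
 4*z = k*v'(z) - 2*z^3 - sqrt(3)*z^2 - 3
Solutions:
 v(z) = C1 + z^4/(2*k) + sqrt(3)*z^3/(3*k) + 2*z^2/k + 3*z/k


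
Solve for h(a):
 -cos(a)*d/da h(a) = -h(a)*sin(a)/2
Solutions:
 h(a) = C1/sqrt(cos(a))


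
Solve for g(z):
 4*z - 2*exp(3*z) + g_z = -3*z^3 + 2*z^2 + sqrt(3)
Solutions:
 g(z) = C1 - 3*z^4/4 + 2*z^3/3 - 2*z^2 + sqrt(3)*z + 2*exp(3*z)/3


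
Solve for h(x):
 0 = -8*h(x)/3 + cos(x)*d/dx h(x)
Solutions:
 h(x) = C1*(sin(x) + 1)^(4/3)/(sin(x) - 1)^(4/3)


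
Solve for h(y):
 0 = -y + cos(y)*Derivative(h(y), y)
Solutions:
 h(y) = C1 + Integral(y/cos(y), y)


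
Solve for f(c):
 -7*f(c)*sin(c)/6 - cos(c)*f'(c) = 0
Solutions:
 f(c) = C1*cos(c)^(7/6)


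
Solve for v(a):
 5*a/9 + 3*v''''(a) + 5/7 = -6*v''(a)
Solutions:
 v(a) = C1 + C2*a + C3*sin(sqrt(2)*a) + C4*cos(sqrt(2)*a) - 5*a^3/324 - 5*a^2/84


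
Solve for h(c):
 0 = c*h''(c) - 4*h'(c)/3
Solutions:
 h(c) = C1 + C2*c^(7/3)


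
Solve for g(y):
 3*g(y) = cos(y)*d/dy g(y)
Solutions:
 g(y) = C1*(sin(y) + 1)^(3/2)/(sin(y) - 1)^(3/2)


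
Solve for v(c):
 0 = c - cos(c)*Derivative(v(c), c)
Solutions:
 v(c) = C1 + Integral(c/cos(c), c)


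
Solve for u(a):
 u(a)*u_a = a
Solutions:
 u(a) = -sqrt(C1 + a^2)
 u(a) = sqrt(C1 + a^2)


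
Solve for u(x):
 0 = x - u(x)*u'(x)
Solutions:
 u(x) = -sqrt(C1 + x^2)
 u(x) = sqrt(C1 + x^2)


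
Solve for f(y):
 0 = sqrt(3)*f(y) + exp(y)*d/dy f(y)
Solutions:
 f(y) = C1*exp(sqrt(3)*exp(-y))


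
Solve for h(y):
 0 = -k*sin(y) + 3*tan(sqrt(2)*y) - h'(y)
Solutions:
 h(y) = C1 + k*cos(y) - 3*sqrt(2)*log(cos(sqrt(2)*y))/2


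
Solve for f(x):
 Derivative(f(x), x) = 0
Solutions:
 f(x) = C1


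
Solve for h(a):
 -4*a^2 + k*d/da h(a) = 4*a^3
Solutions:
 h(a) = C1 + a^4/k + 4*a^3/(3*k)


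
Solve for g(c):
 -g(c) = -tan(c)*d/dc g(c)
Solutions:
 g(c) = C1*sin(c)


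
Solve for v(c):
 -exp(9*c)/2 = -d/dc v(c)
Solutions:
 v(c) = C1 + exp(9*c)/18


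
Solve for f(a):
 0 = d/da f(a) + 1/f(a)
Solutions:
 f(a) = -sqrt(C1 - 2*a)
 f(a) = sqrt(C1 - 2*a)


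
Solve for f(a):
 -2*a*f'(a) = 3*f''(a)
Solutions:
 f(a) = C1 + C2*erf(sqrt(3)*a/3)


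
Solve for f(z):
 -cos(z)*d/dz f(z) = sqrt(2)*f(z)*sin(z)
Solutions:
 f(z) = C1*cos(z)^(sqrt(2))


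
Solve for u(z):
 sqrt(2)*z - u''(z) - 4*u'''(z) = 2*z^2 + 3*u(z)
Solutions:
 u(z) = C3*exp(-z) - 2*z^2/3 + sqrt(2)*z/3 + (C1*sin(sqrt(39)*z/8) + C2*cos(sqrt(39)*z/8))*exp(3*z/8) + 4/9


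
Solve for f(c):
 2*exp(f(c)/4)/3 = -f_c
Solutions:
 f(c) = 4*log(1/(C1 + 2*c)) + 4*log(12)


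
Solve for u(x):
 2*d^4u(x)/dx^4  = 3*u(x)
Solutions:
 u(x) = C1*exp(-2^(3/4)*3^(1/4)*x/2) + C2*exp(2^(3/4)*3^(1/4)*x/2) + C3*sin(2^(3/4)*3^(1/4)*x/2) + C4*cos(2^(3/4)*3^(1/4)*x/2)


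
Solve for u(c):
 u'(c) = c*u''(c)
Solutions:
 u(c) = C1 + C2*c^2


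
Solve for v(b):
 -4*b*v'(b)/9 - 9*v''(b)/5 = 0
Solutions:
 v(b) = C1 + C2*erf(sqrt(10)*b/9)


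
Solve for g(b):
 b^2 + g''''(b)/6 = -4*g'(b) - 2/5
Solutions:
 g(b) = C1 + C4*exp(-2*3^(1/3)*b) - b^3/12 - b/10 + (C2*sin(3^(5/6)*b) + C3*cos(3^(5/6)*b))*exp(3^(1/3)*b)


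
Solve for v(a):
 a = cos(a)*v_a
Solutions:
 v(a) = C1 + Integral(a/cos(a), a)


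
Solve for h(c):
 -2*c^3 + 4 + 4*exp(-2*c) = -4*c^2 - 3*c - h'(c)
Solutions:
 h(c) = C1 + c^4/2 - 4*c^3/3 - 3*c^2/2 - 4*c + 2*exp(-2*c)


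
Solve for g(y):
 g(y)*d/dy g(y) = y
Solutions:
 g(y) = -sqrt(C1 + y^2)
 g(y) = sqrt(C1 + y^2)


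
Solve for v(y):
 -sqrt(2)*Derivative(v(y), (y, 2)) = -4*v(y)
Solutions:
 v(y) = C1*exp(-2^(3/4)*y) + C2*exp(2^(3/4)*y)


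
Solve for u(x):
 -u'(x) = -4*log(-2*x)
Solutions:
 u(x) = C1 + 4*x*log(-x) + 4*x*(-1 + log(2))


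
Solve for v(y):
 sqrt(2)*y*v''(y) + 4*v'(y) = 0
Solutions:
 v(y) = C1 + C2*y^(1 - 2*sqrt(2))


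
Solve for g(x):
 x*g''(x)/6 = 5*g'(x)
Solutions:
 g(x) = C1 + C2*x^31


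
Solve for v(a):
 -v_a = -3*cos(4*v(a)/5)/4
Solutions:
 -3*a/4 - 5*log(sin(4*v(a)/5) - 1)/8 + 5*log(sin(4*v(a)/5) + 1)/8 = C1


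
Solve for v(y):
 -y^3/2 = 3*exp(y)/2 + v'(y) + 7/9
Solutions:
 v(y) = C1 - y^4/8 - 7*y/9 - 3*exp(y)/2


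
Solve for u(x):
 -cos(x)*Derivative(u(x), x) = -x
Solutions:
 u(x) = C1 + Integral(x/cos(x), x)


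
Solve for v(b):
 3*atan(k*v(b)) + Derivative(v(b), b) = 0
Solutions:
 Integral(1/atan(_y*k), (_y, v(b))) = C1 - 3*b


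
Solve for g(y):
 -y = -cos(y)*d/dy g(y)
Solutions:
 g(y) = C1 + Integral(y/cos(y), y)


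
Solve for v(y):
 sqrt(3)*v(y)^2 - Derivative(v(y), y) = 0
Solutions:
 v(y) = -1/(C1 + sqrt(3)*y)


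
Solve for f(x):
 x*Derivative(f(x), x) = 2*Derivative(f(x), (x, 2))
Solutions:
 f(x) = C1 + C2*erfi(x/2)


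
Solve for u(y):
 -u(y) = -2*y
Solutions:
 u(y) = 2*y


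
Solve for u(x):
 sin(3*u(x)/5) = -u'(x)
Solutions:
 x + 5*log(cos(3*u(x)/5) - 1)/6 - 5*log(cos(3*u(x)/5) + 1)/6 = C1


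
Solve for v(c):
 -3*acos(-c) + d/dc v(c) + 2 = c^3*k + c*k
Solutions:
 v(c) = C1 + c^4*k/4 + c^2*k/2 + 3*c*acos(-c) - 2*c + 3*sqrt(1 - c^2)


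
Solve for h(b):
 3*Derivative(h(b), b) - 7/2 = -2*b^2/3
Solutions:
 h(b) = C1 - 2*b^3/27 + 7*b/6


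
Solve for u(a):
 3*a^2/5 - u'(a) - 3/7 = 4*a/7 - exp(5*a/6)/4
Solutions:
 u(a) = C1 + a^3/5 - 2*a^2/7 - 3*a/7 + 3*exp(5*a/6)/10


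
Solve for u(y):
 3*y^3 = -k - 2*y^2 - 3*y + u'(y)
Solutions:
 u(y) = C1 + k*y + 3*y^4/4 + 2*y^3/3 + 3*y^2/2


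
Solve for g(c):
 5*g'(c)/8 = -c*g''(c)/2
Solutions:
 g(c) = C1 + C2/c^(1/4)


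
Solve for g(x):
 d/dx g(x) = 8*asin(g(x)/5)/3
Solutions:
 Integral(1/asin(_y/5), (_y, g(x))) = C1 + 8*x/3


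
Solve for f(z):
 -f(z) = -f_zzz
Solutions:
 f(z) = C3*exp(z) + (C1*sin(sqrt(3)*z/2) + C2*cos(sqrt(3)*z/2))*exp(-z/2)


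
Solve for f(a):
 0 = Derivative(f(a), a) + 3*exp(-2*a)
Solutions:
 f(a) = C1 + 3*exp(-2*a)/2


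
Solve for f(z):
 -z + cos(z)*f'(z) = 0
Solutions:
 f(z) = C1 + Integral(z/cos(z), z)


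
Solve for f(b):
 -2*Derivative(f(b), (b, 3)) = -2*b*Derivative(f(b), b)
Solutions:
 f(b) = C1 + Integral(C2*airyai(b) + C3*airybi(b), b)


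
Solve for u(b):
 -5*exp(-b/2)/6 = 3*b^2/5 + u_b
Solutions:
 u(b) = C1 - b^3/5 + 5*exp(-b/2)/3


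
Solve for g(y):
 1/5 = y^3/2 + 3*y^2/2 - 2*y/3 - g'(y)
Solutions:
 g(y) = C1 + y^4/8 + y^3/2 - y^2/3 - y/5


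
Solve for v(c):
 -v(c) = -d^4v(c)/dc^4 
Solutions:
 v(c) = C1*exp(-c) + C2*exp(c) + C3*sin(c) + C4*cos(c)


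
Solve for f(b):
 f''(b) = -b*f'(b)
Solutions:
 f(b) = C1 + C2*erf(sqrt(2)*b/2)


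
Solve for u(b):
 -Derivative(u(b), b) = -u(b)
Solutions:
 u(b) = C1*exp(b)


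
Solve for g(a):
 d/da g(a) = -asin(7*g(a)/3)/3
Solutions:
 Integral(1/asin(7*_y/3), (_y, g(a))) = C1 - a/3


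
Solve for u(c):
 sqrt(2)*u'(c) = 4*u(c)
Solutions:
 u(c) = C1*exp(2*sqrt(2)*c)


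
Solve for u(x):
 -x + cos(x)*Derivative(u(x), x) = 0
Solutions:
 u(x) = C1 + Integral(x/cos(x), x)


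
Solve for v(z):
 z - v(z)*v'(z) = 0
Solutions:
 v(z) = -sqrt(C1 + z^2)
 v(z) = sqrt(C1 + z^2)


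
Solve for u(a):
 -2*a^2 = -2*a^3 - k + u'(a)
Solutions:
 u(a) = C1 + a^4/2 - 2*a^3/3 + a*k


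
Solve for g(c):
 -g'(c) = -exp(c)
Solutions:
 g(c) = C1 + exp(c)


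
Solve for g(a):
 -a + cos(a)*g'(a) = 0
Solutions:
 g(a) = C1 + Integral(a/cos(a), a)


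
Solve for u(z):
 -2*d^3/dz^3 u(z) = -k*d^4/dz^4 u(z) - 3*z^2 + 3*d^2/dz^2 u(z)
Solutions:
 u(z) = C1 + C2*z + C3*exp(z*(1 - sqrt(3*k + 1))/k) + C4*exp(z*(sqrt(3*k + 1) + 1)/k) + z^4/12 - 2*z^3/9 + z^2*(3*k + 4)/9


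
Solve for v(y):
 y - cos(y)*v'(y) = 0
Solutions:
 v(y) = C1 + Integral(y/cos(y), y)


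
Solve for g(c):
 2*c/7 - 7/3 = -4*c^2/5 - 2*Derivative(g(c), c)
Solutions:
 g(c) = C1 - 2*c^3/15 - c^2/14 + 7*c/6


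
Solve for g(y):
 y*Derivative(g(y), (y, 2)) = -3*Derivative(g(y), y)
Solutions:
 g(y) = C1 + C2/y^2


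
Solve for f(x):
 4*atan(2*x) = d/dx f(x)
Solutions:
 f(x) = C1 + 4*x*atan(2*x) - log(4*x^2 + 1)


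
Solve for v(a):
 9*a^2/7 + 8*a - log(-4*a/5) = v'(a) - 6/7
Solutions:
 v(a) = C1 + 3*a^3/7 + 4*a^2 - a*log(-a) + a*(-2*log(2) + log(5) + 13/7)


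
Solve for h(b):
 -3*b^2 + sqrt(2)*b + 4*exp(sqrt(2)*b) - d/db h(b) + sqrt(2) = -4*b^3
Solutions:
 h(b) = C1 + b^4 - b^3 + sqrt(2)*b^2/2 + sqrt(2)*b + 2*sqrt(2)*exp(sqrt(2)*b)


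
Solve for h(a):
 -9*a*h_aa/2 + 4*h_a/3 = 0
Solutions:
 h(a) = C1 + C2*a^(35/27)


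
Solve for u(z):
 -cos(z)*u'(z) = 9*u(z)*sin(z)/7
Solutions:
 u(z) = C1*cos(z)^(9/7)


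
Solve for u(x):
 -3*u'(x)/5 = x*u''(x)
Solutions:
 u(x) = C1 + C2*x^(2/5)


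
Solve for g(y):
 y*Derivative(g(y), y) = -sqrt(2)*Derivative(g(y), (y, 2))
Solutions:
 g(y) = C1 + C2*erf(2^(1/4)*y/2)


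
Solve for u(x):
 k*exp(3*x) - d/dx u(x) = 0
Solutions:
 u(x) = C1 + k*exp(3*x)/3


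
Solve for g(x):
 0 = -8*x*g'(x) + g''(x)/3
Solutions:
 g(x) = C1 + C2*erfi(2*sqrt(3)*x)


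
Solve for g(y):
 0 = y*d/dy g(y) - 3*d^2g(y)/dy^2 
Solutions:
 g(y) = C1 + C2*erfi(sqrt(6)*y/6)


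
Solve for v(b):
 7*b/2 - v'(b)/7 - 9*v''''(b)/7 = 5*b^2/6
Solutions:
 v(b) = C1 + C4*exp(-3^(1/3)*b/3) - 35*b^3/18 + 49*b^2/4 + (C2*sin(3^(5/6)*b/6) + C3*cos(3^(5/6)*b/6))*exp(3^(1/3)*b/6)


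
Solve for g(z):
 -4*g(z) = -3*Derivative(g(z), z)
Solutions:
 g(z) = C1*exp(4*z/3)


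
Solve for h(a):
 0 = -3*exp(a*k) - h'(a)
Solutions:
 h(a) = C1 - 3*exp(a*k)/k


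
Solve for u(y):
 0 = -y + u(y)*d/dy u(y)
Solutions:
 u(y) = -sqrt(C1 + y^2)
 u(y) = sqrt(C1 + y^2)


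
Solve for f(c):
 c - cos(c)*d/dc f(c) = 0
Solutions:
 f(c) = C1 + Integral(c/cos(c), c)


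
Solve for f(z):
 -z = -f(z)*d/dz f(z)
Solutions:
 f(z) = -sqrt(C1 + z^2)
 f(z) = sqrt(C1 + z^2)


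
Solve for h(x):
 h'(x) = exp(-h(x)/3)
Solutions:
 h(x) = 3*log(C1 + x/3)


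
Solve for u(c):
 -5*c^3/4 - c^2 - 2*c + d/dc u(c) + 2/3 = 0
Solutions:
 u(c) = C1 + 5*c^4/16 + c^3/3 + c^2 - 2*c/3


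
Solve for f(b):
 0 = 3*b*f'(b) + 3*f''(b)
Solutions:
 f(b) = C1 + C2*erf(sqrt(2)*b/2)


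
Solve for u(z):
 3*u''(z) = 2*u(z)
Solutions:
 u(z) = C1*exp(-sqrt(6)*z/3) + C2*exp(sqrt(6)*z/3)


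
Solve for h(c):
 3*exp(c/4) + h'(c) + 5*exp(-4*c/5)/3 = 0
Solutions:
 h(c) = C1 - 12*exp(c/4) + 25*exp(-4*c/5)/12


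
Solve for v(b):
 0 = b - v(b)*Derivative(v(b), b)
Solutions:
 v(b) = -sqrt(C1 + b^2)
 v(b) = sqrt(C1 + b^2)


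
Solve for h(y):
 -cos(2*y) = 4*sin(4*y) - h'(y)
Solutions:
 h(y) = C1 + sin(2*y)/2 - cos(4*y)


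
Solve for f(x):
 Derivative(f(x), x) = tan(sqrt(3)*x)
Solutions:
 f(x) = C1 - sqrt(3)*log(cos(sqrt(3)*x))/3


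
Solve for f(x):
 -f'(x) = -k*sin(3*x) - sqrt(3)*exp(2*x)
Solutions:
 f(x) = C1 - k*cos(3*x)/3 + sqrt(3)*exp(2*x)/2


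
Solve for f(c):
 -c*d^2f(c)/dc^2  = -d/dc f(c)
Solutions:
 f(c) = C1 + C2*c^2


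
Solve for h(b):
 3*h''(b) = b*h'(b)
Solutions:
 h(b) = C1 + C2*erfi(sqrt(6)*b/6)


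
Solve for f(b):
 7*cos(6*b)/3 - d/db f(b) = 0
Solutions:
 f(b) = C1 + 7*sin(6*b)/18


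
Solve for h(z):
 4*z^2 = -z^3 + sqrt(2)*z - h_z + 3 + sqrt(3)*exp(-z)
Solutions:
 h(z) = C1 - z^4/4 - 4*z^3/3 + sqrt(2)*z^2/2 + 3*z - sqrt(3)*exp(-z)


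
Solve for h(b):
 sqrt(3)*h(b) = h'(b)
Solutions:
 h(b) = C1*exp(sqrt(3)*b)


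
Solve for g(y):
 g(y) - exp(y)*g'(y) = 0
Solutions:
 g(y) = C1*exp(-exp(-y))


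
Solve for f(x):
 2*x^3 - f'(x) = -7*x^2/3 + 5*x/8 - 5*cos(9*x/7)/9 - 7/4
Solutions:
 f(x) = C1 + x^4/2 + 7*x^3/9 - 5*x^2/16 + 7*x/4 + 35*sin(9*x/7)/81


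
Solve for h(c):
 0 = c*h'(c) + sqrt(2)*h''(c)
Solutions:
 h(c) = C1 + C2*erf(2^(1/4)*c/2)


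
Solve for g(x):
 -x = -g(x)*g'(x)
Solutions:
 g(x) = -sqrt(C1 + x^2)
 g(x) = sqrt(C1 + x^2)


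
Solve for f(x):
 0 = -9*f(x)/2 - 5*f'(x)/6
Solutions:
 f(x) = C1*exp(-27*x/5)


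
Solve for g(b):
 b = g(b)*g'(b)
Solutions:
 g(b) = -sqrt(C1 + b^2)
 g(b) = sqrt(C1 + b^2)


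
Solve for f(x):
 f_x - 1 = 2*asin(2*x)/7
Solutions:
 f(x) = C1 + 2*x*asin(2*x)/7 + x + sqrt(1 - 4*x^2)/7


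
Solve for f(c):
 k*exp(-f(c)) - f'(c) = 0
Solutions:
 f(c) = log(C1 + c*k)


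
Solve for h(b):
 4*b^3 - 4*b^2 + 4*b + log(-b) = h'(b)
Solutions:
 h(b) = C1 + b^4 - 4*b^3/3 + 2*b^2 + b*log(-b) - b


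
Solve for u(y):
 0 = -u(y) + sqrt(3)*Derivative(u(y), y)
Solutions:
 u(y) = C1*exp(sqrt(3)*y/3)


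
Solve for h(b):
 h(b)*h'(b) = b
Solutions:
 h(b) = -sqrt(C1 + b^2)
 h(b) = sqrt(C1 + b^2)


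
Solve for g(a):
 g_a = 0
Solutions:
 g(a) = C1


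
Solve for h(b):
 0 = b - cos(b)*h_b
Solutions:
 h(b) = C1 + Integral(b/cos(b), b)


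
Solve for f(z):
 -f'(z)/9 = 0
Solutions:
 f(z) = C1


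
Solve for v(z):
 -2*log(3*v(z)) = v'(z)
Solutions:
 Integral(1/(log(_y) + log(3)), (_y, v(z)))/2 = C1 - z


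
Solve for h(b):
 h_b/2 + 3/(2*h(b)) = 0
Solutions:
 h(b) = -sqrt(C1 - 6*b)
 h(b) = sqrt(C1 - 6*b)


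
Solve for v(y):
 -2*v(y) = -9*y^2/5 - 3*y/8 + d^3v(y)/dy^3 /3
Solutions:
 v(y) = C3*exp(-6^(1/3)*y) + 9*y^2/10 + 3*y/16 + (C1*sin(2^(1/3)*3^(5/6)*y/2) + C2*cos(2^(1/3)*3^(5/6)*y/2))*exp(6^(1/3)*y/2)


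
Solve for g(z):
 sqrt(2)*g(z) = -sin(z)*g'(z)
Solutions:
 g(z) = C1*(cos(z) + 1)^(sqrt(2)/2)/(cos(z) - 1)^(sqrt(2)/2)


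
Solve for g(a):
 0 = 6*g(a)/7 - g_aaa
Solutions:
 g(a) = C3*exp(6^(1/3)*7^(2/3)*a/7) + (C1*sin(2^(1/3)*3^(5/6)*7^(2/3)*a/14) + C2*cos(2^(1/3)*3^(5/6)*7^(2/3)*a/14))*exp(-6^(1/3)*7^(2/3)*a/14)


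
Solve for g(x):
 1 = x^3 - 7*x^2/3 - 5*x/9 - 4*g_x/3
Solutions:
 g(x) = C1 + 3*x^4/16 - 7*x^3/12 - 5*x^2/24 - 3*x/4


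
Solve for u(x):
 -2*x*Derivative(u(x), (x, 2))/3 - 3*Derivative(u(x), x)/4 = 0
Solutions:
 u(x) = C1 + C2/x^(1/8)


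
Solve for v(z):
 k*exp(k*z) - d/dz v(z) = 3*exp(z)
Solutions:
 v(z) = C1 - 3*exp(z) + exp(k*z)


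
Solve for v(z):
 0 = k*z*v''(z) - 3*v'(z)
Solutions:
 v(z) = C1 + z^(((re(k) + 3)*re(k) + im(k)^2)/(re(k)^2 + im(k)^2))*(C2*sin(3*log(z)*Abs(im(k))/(re(k)^2 + im(k)^2)) + C3*cos(3*log(z)*im(k)/(re(k)^2 + im(k)^2)))


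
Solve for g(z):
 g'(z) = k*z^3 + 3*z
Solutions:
 g(z) = C1 + k*z^4/4 + 3*z^2/2


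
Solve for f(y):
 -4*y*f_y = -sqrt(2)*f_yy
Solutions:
 f(y) = C1 + C2*erfi(2^(1/4)*y)


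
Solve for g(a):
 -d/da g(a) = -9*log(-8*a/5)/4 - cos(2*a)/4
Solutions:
 g(a) = C1 + 9*a*log(-a)/4 - 3*a*log(5) - 9*a/4 + 3*a*log(10)/4 + 6*a*log(2) + sin(2*a)/8


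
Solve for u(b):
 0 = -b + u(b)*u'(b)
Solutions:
 u(b) = -sqrt(C1 + b^2)
 u(b) = sqrt(C1 + b^2)


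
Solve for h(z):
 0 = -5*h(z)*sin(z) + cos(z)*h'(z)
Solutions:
 h(z) = C1/cos(z)^5


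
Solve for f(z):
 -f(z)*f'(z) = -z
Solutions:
 f(z) = -sqrt(C1 + z^2)
 f(z) = sqrt(C1 + z^2)


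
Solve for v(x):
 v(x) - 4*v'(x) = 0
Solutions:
 v(x) = C1*exp(x/4)


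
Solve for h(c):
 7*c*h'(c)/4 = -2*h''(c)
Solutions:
 h(c) = C1 + C2*erf(sqrt(7)*c/4)


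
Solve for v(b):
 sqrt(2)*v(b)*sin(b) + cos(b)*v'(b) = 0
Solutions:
 v(b) = C1*cos(b)^(sqrt(2))


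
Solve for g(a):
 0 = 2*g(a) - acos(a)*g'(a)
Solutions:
 g(a) = C1*exp(2*Integral(1/acos(a), a))


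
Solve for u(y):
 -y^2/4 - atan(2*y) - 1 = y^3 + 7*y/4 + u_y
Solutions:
 u(y) = C1 - y^4/4 - y^3/12 - 7*y^2/8 - y*atan(2*y) - y + log(4*y^2 + 1)/4


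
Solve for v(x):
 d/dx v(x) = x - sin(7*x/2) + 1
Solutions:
 v(x) = C1 + x^2/2 + x + 2*cos(7*x/2)/7


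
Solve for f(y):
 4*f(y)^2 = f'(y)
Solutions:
 f(y) = -1/(C1 + 4*y)


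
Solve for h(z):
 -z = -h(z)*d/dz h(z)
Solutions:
 h(z) = -sqrt(C1 + z^2)
 h(z) = sqrt(C1 + z^2)


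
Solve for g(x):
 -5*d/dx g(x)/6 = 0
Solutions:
 g(x) = C1


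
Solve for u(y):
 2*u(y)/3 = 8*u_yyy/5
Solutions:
 u(y) = C3*exp(90^(1/3)*y/6) + (C1*sin(10^(1/3)*3^(1/6)*y/4) + C2*cos(10^(1/3)*3^(1/6)*y/4))*exp(-90^(1/3)*y/12)


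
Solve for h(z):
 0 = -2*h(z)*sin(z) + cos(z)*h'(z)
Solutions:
 h(z) = C1/cos(z)^2


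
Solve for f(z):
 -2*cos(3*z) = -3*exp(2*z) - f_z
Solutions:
 f(z) = C1 - 3*exp(2*z)/2 + 2*sin(3*z)/3


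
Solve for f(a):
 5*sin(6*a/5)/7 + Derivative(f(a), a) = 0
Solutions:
 f(a) = C1 + 25*cos(6*a/5)/42


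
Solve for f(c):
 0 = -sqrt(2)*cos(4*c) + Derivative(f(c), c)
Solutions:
 f(c) = C1 + sqrt(2)*sin(4*c)/4


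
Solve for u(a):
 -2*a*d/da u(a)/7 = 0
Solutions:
 u(a) = C1


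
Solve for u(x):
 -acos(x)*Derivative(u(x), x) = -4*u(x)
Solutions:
 u(x) = C1*exp(4*Integral(1/acos(x), x))


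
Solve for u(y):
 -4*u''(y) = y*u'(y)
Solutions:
 u(y) = C1 + C2*erf(sqrt(2)*y/4)


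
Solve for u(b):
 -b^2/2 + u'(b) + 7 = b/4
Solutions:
 u(b) = C1 + b^3/6 + b^2/8 - 7*b


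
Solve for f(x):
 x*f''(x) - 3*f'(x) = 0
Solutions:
 f(x) = C1 + C2*x^4


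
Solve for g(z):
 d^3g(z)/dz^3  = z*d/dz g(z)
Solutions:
 g(z) = C1 + Integral(C2*airyai(z) + C3*airybi(z), z)


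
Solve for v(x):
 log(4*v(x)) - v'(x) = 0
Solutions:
 -Integral(1/(log(_y) + 2*log(2)), (_y, v(x))) = C1 - x


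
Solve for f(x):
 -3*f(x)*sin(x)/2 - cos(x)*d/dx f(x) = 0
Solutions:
 f(x) = C1*cos(x)^(3/2)


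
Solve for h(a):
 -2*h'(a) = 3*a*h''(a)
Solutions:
 h(a) = C1 + C2*a^(1/3)


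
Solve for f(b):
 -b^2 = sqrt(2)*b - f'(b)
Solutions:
 f(b) = C1 + b^3/3 + sqrt(2)*b^2/2


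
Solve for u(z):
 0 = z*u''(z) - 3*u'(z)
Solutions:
 u(z) = C1 + C2*z^4


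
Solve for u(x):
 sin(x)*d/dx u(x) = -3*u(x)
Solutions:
 u(x) = C1*(cos(x) + 1)^(3/2)/(cos(x) - 1)^(3/2)


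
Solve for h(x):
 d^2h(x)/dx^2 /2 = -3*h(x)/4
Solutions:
 h(x) = C1*sin(sqrt(6)*x/2) + C2*cos(sqrt(6)*x/2)


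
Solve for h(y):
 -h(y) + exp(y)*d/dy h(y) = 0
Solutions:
 h(y) = C1*exp(-exp(-y))


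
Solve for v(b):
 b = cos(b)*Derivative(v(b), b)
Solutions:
 v(b) = C1 + Integral(b/cos(b), b)


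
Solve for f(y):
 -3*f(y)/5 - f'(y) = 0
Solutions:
 f(y) = C1*exp(-3*y/5)


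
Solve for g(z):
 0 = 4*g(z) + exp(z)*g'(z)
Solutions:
 g(z) = C1*exp(4*exp(-z))


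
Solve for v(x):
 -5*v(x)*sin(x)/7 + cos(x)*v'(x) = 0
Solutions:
 v(x) = C1/cos(x)^(5/7)


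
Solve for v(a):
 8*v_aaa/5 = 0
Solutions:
 v(a) = C1 + C2*a + C3*a^2


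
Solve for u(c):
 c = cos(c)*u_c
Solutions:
 u(c) = C1 + Integral(c/cos(c), c)


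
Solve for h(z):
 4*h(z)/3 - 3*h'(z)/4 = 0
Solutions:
 h(z) = C1*exp(16*z/9)


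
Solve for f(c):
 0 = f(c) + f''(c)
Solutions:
 f(c) = C1*sin(c) + C2*cos(c)


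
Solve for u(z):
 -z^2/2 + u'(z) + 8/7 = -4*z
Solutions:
 u(z) = C1 + z^3/6 - 2*z^2 - 8*z/7


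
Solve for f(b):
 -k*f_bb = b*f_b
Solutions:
 f(b) = C1 + C2*sqrt(k)*erf(sqrt(2)*b*sqrt(1/k)/2)


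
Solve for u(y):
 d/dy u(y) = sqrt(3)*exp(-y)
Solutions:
 u(y) = C1 - sqrt(3)*exp(-y)


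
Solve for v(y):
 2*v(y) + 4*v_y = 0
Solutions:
 v(y) = C1*exp(-y/2)


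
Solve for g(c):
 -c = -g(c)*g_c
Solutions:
 g(c) = -sqrt(C1 + c^2)
 g(c) = sqrt(C1 + c^2)


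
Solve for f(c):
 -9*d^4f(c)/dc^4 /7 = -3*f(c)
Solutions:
 f(c) = C1*exp(-3^(3/4)*7^(1/4)*c/3) + C2*exp(3^(3/4)*7^(1/4)*c/3) + C3*sin(3^(3/4)*7^(1/4)*c/3) + C4*cos(3^(3/4)*7^(1/4)*c/3)


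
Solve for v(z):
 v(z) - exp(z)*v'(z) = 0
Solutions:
 v(z) = C1*exp(-exp(-z))


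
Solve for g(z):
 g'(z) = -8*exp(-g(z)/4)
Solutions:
 g(z) = 4*log(C1 - 2*z)


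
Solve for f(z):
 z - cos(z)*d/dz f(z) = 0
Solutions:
 f(z) = C1 + Integral(z/cos(z), z)


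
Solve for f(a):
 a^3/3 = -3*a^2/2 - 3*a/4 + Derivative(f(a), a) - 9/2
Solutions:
 f(a) = C1 + a^4/12 + a^3/2 + 3*a^2/8 + 9*a/2


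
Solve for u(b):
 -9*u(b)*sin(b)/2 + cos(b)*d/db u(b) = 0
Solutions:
 u(b) = C1/cos(b)^(9/2)


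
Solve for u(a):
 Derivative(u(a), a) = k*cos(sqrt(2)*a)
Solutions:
 u(a) = C1 + sqrt(2)*k*sin(sqrt(2)*a)/2


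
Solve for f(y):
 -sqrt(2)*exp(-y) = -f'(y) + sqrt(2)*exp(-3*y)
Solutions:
 f(y) = C1 - sqrt(2)*exp(-y) - sqrt(2)*exp(-3*y)/3


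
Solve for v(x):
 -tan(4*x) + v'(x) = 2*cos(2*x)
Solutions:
 v(x) = C1 - log(cos(4*x))/4 + sin(2*x)


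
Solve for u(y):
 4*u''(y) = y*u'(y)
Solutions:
 u(y) = C1 + C2*erfi(sqrt(2)*y/4)


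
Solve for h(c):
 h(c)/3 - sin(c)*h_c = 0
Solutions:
 h(c) = C1*(cos(c) - 1)^(1/6)/(cos(c) + 1)^(1/6)


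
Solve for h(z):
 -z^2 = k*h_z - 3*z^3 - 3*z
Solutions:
 h(z) = C1 + 3*z^4/(4*k) - z^3/(3*k) + 3*z^2/(2*k)


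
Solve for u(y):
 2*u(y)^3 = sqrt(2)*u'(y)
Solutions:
 u(y) = -sqrt(2)*sqrt(-1/(C1 + sqrt(2)*y))/2
 u(y) = sqrt(2)*sqrt(-1/(C1 + sqrt(2)*y))/2


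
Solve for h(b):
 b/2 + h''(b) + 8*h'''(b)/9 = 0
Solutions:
 h(b) = C1 + C2*b + C3*exp(-9*b/8) - b^3/12 + 2*b^2/9


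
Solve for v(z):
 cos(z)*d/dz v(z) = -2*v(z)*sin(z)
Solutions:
 v(z) = C1*cos(z)^2


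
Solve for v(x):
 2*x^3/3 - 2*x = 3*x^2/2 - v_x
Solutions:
 v(x) = C1 - x^4/6 + x^3/2 + x^2


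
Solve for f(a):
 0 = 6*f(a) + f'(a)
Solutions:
 f(a) = C1*exp(-6*a)


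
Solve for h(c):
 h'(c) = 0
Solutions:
 h(c) = C1


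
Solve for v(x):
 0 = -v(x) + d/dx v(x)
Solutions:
 v(x) = C1*exp(x)


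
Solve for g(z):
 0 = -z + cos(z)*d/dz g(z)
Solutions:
 g(z) = C1 + Integral(z/cos(z), z)


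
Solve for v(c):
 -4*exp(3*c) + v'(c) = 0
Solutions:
 v(c) = C1 + 4*exp(3*c)/3


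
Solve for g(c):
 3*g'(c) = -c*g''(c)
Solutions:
 g(c) = C1 + C2/c^2


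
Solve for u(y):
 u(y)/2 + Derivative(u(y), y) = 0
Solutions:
 u(y) = C1*exp(-y/2)


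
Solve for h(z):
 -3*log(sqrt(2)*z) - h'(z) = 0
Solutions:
 h(z) = C1 - 3*z*log(z) - 3*z*log(2)/2 + 3*z


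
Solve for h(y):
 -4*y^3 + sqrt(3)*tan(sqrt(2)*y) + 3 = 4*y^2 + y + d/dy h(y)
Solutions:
 h(y) = C1 - y^4 - 4*y^3/3 - y^2/2 + 3*y - sqrt(6)*log(cos(sqrt(2)*y))/2


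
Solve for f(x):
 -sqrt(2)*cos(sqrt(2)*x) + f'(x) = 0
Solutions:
 f(x) = C1 + sin(sqrt(2)*x)


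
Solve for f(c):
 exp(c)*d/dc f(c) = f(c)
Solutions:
 f(c) = C1*exp(-exp(-c))


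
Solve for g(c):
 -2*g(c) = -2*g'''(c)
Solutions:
 g(c) = C3*exp(c) + (C1*sin(sqrt(3)*c/2) + C2*cos(sqrt(3)*c/2))*exp(-c/2)


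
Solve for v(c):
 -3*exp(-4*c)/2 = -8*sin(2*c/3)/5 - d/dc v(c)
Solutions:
 v(c) = C1 + 12*cos(2*c/3)/5 - 3*exp(-4*c)/8


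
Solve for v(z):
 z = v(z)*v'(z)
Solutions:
 v(z) = -sqrt(C1 + z^2)
 v(z) = sqrt(C1 + z^2)


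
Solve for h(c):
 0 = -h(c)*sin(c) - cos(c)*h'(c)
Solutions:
 h(c) = C1*cos(c)


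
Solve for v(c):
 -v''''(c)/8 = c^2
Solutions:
 v(c) = C1 + C2*c + C3*c^2 + C4*c^3 - c^6/45


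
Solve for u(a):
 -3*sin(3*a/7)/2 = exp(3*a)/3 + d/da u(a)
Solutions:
 u(a) = C1 - exp(3*a)/9 + 7*cos(3*a/7)/2


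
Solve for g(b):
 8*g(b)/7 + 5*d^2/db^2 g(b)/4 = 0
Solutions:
 g(b) = C1*sin(4*sqrt(70)*b/35) + C2*cos(4*sqrt(70)*b/35)


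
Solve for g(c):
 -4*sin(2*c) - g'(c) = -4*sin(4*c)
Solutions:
 g(c) = C1 + 2*cos(2*c) - cos(4*c)


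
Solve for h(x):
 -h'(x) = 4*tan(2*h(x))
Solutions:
 h(x) = -asin(C1*exp(-8*x))/2 + pi/2
 h(x) = asin(C1*exp(-8*x))/2


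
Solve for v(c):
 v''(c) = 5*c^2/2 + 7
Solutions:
 v(c) = C1 + C2*c + 5*c^4/24 + 7*c^2/2


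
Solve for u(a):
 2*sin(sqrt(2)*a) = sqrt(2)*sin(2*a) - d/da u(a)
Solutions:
 u(a) = C1 - sqrt(2)*cos(2*a)/2 + sqrt(2)*cos(sqrt(2)*a)


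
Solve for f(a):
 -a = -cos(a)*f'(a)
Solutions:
 f(a) = C1 + Integral(a/cos(a), a)


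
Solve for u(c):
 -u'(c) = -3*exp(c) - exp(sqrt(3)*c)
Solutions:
 u(c) = C1 + 3*exp(c) + sqrt(3)*exp(sqrt(3)*c)/3


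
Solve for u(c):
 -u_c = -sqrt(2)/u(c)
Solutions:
 u(c) = -sqrt(C1 + 2*sqrt(2)*c)
 u(c) = sqrt(C1 + 2*sqrt(2)*c)


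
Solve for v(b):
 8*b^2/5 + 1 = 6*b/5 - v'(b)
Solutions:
 v(b) = C1 - 8*b^3/15 + 3*b^2/5 - b


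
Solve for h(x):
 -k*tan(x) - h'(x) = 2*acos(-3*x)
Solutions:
 h(x) = C1 + k*log(cos(x)) - 2*x*acos(-3*x) - 2*sqrt(1 - 9*x^2)/3


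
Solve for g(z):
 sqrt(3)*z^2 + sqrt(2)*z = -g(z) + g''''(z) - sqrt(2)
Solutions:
 g(z) = C1*exp(-z) + C2*exp(z) + C3*sin(z) + C4*cos(z) - sqrt(3)*z^2 - sqrt(2)*z - sqrt(2)


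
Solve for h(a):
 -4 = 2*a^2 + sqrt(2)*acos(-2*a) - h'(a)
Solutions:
 h(a) = C1 + 2*a^3/3 + 4*a + sqrt(2)*(a*acos(-2*a) + sqrt(1 - 4*a^2)/2)


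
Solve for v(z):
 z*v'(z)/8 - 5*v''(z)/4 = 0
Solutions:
 v(z) = C1 + C2*erfi(sqrt(5)*z/10)
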